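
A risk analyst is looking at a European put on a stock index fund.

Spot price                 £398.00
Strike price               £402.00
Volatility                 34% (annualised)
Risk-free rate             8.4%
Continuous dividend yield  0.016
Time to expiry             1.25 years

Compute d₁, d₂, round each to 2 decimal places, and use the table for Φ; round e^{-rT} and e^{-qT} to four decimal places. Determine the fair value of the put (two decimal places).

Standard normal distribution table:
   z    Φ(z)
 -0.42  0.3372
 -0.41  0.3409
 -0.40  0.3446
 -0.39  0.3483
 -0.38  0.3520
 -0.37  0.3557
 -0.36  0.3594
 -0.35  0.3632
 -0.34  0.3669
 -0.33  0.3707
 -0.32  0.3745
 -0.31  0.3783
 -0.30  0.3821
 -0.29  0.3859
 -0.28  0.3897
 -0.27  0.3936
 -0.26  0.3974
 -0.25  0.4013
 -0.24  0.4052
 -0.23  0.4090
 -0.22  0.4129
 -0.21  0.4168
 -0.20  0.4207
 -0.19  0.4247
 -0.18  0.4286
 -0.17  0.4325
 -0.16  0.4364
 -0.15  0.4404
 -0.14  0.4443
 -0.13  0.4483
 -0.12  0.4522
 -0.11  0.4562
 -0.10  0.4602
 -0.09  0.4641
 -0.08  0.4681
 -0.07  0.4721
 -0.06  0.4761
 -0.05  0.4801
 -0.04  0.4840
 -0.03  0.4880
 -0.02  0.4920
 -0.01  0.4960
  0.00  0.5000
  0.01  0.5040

£43.63

T = 1.25;  σ√T = 0.3801
d₁ = [ln(398/402) + (0.084 − 0.016 + 0.34²/2)·1.25] / 0.3801 = [-0.0100 + 0.1573] / 0.3801 = 0.3874 which rounds to 0.39
d₂ = d₁ − σ√T = 0.3874 − 0.3801 = 0.0072 which rounds to 0.01
exp(−qT) = exp(−0.016·1.25) = 0.9802;  exp(−rT) = exp(−0.084·1.25) = 0.9003
N(−d₂) = N(-0.01) = 0.4960;  N(−d₁) = N(-0.39) = 0.3483
P = 402·0.9003·0.4960 − 398·0.9802·0.3483 = 179.5126 − 135.8787 = 43.6340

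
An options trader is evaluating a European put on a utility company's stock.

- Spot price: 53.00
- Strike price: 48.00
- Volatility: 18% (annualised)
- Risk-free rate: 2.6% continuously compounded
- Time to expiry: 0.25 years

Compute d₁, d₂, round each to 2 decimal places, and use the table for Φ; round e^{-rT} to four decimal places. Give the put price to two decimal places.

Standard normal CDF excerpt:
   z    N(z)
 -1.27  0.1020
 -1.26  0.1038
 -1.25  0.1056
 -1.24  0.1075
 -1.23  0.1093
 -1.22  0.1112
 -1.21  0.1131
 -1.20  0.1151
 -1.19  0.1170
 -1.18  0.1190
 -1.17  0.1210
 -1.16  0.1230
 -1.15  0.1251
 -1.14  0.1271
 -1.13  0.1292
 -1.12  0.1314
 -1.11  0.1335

0.27

T = 0.25;  σ√T = 0.0900
d₁ = [ln(53/48) + (0.026 + ½·0.18²)·0.25] / (σ√T) = (0.0991 + 0.0106) / 0.0900 = 1.2182 which rounds to 1.22
d₂ = 1.2182 − 0.0900 = 1.1282 which rounds to 1.13
exp(−rT) = exp(−0.026·0.25) = 0.9935
P = 48·0.9935·N(-1.13) − 53·N(-1.22) = 48·0.9935·0.1292 − 53·0.1112 = 6.1613 − 5.8936 = 0.2677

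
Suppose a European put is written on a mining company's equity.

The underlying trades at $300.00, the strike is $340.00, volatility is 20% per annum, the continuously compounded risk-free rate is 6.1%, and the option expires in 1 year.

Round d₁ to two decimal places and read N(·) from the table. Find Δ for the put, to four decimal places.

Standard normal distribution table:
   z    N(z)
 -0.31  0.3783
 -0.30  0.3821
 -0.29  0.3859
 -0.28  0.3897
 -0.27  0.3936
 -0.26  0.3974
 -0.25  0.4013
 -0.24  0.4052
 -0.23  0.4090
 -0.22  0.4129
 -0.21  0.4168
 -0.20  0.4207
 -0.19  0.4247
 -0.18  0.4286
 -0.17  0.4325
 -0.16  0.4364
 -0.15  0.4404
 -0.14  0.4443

σ√T = 0.2·√1 = 0.2000
d₁ = [ln(300/340) + (0.061 + 0.2²/2)·1] / 0.2000 = [-0.1252 + 0.0810] / 0.2000 = -0.2208 → -0.22
N(d₁) = N(-0.22) = 0.4129
Δ_put = N(d₁) − 1 = 0.4129 − 1 = -0.5871

-0.5871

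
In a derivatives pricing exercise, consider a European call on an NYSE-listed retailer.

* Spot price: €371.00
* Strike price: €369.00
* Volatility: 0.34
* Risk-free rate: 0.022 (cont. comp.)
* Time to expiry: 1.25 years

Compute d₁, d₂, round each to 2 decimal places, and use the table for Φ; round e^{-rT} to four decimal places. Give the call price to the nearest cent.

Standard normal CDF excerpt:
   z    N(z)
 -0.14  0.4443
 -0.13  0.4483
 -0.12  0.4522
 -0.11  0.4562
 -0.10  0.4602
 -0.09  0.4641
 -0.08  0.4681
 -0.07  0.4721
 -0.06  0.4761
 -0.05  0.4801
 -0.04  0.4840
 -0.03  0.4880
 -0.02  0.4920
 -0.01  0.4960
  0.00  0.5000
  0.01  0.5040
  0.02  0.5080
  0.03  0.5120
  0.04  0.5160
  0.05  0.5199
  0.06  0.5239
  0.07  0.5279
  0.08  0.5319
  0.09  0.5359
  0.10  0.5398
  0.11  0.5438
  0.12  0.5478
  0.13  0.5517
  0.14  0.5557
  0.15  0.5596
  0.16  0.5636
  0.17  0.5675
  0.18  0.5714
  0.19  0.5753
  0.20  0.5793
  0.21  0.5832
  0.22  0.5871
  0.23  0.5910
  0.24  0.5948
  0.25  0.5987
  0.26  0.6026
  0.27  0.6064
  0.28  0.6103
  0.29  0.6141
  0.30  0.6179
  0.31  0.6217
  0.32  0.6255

€61.21

T = 1.25;  σ√T = 0.3801
ln(S/K) + (r + σ²/2)T = ln(371/369) + (0.022 + 0.34²/2)·1.25 = 0.0054 + 0.0998 = 0.1052
d₁ = 0.1052 / 0.3801 = 0.2766 ⇒ 0.28
d₂ = d₁ − σ√T = 0.2766 − 0.3801 = -0.1035 ⇒ -0.10
e^(−rT) = e^(−0.022·1.25) = 0.9729
C = 371·N(0.28) − 369·0.9729·N(-0.10) = 371·0.6103 − 369·0.9729·0.4602 = 226.4213 − 165.2118 = 61.2095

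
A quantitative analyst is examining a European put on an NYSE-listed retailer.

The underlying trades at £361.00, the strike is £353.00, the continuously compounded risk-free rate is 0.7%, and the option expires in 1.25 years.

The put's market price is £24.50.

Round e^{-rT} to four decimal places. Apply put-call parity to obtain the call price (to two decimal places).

e^(−rT) = e^(−0.007·1.25) = 0.9913
Put-call parity: C − P = S − K·e^(−rT) = 361 − 353·0.9913 = 361 − 349.9289 = 11.0711
C = P + (C − P) = 24.50 + (11.0711) = 35.5711

£35.57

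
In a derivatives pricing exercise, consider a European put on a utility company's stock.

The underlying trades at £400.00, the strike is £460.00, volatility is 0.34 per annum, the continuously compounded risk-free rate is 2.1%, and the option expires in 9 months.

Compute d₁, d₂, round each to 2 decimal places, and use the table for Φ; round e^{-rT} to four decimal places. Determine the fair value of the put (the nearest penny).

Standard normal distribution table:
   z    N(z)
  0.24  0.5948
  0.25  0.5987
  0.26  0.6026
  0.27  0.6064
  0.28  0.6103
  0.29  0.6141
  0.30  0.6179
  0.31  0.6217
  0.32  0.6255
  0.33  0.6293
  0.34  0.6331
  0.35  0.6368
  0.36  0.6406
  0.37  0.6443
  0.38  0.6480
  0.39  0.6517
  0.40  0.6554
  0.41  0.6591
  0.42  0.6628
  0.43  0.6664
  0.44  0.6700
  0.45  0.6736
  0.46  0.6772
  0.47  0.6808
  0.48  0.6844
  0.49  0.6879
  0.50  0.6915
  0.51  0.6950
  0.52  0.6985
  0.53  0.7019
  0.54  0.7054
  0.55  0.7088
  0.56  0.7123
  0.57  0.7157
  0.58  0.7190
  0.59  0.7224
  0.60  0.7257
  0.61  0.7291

σ√T = 0.34 × 0.8660 = 0.2944
d₁ = [ln(400/460) + (0.021 + 0.34²/2)·0.75] / 0.2944 = [-0.1398 + 0.0591] / 0.2944 = -0.2739 ≈ -0.27
d₂ = d₁ − σ√T = -0.2739 − 0.2944 = -0.5684 ≈ -0.57
exp(−rT) = exp(−0.021·0.75) = 0.9844
P = 460·0.9844·N(0.57) − 400·N(0.27) = 460·0.9844·0.7157 − 400·0.6064 = 324.0861 − 242.5600 = 81.5261

£81.53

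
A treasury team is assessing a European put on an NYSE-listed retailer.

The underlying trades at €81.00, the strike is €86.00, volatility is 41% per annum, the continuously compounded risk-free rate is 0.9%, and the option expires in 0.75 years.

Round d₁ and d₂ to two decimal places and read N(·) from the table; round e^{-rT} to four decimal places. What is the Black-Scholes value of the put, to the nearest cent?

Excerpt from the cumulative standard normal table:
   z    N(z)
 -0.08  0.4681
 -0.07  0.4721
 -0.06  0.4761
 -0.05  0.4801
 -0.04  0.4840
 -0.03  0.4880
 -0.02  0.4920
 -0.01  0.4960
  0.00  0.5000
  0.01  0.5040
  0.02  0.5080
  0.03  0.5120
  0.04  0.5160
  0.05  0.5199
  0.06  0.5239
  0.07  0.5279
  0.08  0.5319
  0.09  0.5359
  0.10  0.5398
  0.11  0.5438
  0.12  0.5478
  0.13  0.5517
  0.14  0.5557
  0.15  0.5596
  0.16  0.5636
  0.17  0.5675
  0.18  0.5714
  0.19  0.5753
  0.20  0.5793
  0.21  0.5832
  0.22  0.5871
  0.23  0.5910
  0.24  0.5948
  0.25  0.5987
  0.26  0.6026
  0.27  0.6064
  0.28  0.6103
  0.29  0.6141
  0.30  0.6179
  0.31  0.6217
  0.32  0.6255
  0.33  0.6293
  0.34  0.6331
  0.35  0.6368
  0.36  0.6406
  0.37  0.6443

€14.23

σ√T = 0.41·√0.75 = 0.3551
d₁ = [ln(81/86) + (0.009 + 0.41²/2)·0.75] / 0.3551 = [-0.0599 + 0.0698] / 0.3551 = 0.0279 ≈ 0.03
d₂ = d₁ − σ√T = 0.0279 − 0.3551 = -0.3272 ≈ -0.33
exp(−rT) = exp(−0.009·0.75) = 0.9933
P = 86·0.9933·N(0.33) − 81·N(-0.03) = 86·0.9933·0.6293 − 81·0.4880 = 53.7572 − 39.5280 = 14.2292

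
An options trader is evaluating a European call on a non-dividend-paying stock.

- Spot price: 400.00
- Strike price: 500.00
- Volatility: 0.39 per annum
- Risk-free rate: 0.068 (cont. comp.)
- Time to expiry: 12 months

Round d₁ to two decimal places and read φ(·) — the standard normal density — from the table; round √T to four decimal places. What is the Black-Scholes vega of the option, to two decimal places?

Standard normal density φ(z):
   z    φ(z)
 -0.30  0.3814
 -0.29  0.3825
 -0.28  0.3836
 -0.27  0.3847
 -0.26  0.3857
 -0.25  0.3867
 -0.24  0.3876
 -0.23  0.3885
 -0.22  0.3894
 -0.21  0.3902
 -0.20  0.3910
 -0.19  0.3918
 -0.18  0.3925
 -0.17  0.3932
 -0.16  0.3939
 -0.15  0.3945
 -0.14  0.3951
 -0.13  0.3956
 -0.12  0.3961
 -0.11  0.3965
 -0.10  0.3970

156.40

σ√T = 0.39 × 1.0000 = 0.3900
d₁ = [ln(400/500) + (0.068 + 0.39²/2)·1] / 0.3900 = [-0.2231 + 0.1441] / 0.3900 = -0.2028 ≈ -0.20
√T = √1 = 1.0000
φ(d₁) = φ(-0.20) = 0.3910
vega = S·φ(d₁)·√T = 400·0.3910·1.0000 = 156.4000
(Call and put vega coincide under Black-Scholes.)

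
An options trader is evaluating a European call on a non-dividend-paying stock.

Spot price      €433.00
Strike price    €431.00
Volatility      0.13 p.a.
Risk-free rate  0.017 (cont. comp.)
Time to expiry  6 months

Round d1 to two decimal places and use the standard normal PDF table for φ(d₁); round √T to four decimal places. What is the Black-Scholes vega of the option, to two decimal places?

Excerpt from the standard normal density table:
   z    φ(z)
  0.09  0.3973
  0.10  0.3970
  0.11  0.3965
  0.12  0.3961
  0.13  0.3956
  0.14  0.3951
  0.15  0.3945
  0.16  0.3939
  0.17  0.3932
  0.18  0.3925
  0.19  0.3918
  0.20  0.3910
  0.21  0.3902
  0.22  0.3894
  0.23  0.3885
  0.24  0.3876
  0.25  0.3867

T = 0.5;  σ√T = 0.0919
d₁ = [ln(433/431) + (0.017 + 0.13²/2)·0.5] / 0.0919 = [0.0046 + 0.0127] / 0.0919 = 0.1888 ⇒ 0.19
√T = √0.5 = 0.7071
φ(d₁) = φ(0.19) = 0.3918
vega = S·φ(d₁)·√T = 433·0.3918·0.7071 = 119.9591

119.96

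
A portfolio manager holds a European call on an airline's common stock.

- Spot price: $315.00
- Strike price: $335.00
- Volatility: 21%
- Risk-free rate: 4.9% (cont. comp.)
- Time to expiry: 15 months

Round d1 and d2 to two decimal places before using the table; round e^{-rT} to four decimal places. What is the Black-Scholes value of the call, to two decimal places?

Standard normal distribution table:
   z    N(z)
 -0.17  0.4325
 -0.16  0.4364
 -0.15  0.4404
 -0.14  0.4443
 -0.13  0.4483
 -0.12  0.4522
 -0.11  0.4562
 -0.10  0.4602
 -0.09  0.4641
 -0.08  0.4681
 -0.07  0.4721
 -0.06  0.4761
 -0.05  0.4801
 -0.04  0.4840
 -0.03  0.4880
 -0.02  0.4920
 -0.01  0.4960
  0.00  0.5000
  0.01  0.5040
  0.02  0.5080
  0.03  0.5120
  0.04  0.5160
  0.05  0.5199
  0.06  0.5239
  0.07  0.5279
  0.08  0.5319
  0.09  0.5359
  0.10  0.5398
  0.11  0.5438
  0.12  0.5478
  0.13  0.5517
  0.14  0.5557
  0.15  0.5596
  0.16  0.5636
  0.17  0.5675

$30.07

T = 1.25;  σ√T = 0.2348
d₁ = [ln(315/335) + (0.049 + 0.21²/2)·1.25] / 0.2348 = [-0.0616 + 0.0888] / 0.2348 = 0.1161 → 0.12
d₂ = d₁ − σ√T = 0.1161 − 0.2348 = -0.1187 → -0.12
exp(−rT) = exp(−0.049·1.25) = 0.9406
N(d₁) = N(0.12) = 0.5478;  N(d₂) = N(-0.12) = 0.4522
C = 315·0.5478 − 335·0.9406·0.4522 = 172.5570 − 142.4887 = 30.0683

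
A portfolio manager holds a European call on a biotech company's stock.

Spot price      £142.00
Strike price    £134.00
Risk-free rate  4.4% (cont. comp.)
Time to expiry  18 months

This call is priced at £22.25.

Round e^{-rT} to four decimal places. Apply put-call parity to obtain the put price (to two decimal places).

e^(−rT) = e^(−0.044·1.5) = 0.9361
Put-call parity: C − P = S − K·e^(−rT) = 142 − 134·0.9361 = 142 − 125.4374 = 16.5626
P = C − (C − P) = 22.25 − (16.5626) = 5.6874

£5.69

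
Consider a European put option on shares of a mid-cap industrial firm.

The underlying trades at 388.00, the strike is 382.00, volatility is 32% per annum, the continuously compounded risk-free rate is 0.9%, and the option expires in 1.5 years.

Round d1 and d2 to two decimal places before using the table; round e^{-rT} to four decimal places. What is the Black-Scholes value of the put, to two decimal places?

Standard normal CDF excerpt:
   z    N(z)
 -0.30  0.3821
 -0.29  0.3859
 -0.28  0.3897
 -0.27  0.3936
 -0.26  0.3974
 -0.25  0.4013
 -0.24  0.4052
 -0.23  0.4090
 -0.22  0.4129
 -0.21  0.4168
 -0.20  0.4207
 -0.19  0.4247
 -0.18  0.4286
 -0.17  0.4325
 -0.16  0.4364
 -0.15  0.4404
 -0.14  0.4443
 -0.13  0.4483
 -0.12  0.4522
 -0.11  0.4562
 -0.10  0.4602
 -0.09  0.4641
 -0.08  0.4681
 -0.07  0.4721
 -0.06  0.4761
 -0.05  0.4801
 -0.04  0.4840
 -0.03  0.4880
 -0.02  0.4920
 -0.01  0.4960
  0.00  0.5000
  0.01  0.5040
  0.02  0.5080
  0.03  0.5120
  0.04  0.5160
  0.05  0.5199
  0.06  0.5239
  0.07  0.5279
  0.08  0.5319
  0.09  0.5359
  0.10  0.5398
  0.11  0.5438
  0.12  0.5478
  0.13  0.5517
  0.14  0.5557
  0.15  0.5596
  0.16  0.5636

53.74

σ√T = 0.32·√1.5 = 0.3919
d₁ = [ln(388/382) + (0.009 + ½·0.32²)·1.5] / (σ√T) = (0.0156 + 0.0903) / 0.3919 = 0.2702 ≈ 0.27
d₂ = 0.2702 − 0.3919 = -0.1217 ≈ -0.12
e^(−rT) = e^(−0.009·1.5) = 0.9866
N(−d₂) = N(0.12) = 0.5478;  N(−d₁) = N(-0.27) = 0.3936
P = 382·0.9866·0.5478 − 388·0.3936 = 206.4555 − 152.7168 = 53.7387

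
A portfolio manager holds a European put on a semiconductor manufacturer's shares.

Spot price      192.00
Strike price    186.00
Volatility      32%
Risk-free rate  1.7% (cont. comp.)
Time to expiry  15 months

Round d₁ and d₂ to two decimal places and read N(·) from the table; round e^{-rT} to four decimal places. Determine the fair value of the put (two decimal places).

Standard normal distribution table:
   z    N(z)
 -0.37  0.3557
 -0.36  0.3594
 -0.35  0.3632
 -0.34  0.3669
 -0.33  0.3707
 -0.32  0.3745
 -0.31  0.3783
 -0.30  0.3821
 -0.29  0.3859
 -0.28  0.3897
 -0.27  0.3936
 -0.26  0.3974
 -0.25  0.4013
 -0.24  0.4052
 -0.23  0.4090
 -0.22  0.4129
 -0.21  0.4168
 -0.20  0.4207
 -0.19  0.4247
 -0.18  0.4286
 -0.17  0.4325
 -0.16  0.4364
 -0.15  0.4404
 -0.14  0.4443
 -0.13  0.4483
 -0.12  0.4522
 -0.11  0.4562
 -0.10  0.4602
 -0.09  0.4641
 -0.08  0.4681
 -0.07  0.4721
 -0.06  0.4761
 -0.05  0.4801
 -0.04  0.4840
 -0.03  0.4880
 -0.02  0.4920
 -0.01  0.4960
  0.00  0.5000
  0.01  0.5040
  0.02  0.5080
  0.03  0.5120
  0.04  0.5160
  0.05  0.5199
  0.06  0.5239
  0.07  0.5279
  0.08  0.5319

22.06

T = 1.25;  σ√T = 0.3578
d₁ = [ln(192/186) + (0.017 + 0.32²/2)·1.25] / 0.3578 = [0.0317 + 0.0853] / 0.3578 = 0.3270 → 0.33
d₂ = d₁ − σ√T = 0.3270 − 0.3578 = -0.0307 → -0.03
exp(−rT) = exp(−0.017·1.25) = 0.9790
P = 186·0.9790·N(0.03) − 192·N(-0.33) = 186·0.9790·0.5120 − 192·0.3707 = 93.2321 − 71.1744 = 22.0577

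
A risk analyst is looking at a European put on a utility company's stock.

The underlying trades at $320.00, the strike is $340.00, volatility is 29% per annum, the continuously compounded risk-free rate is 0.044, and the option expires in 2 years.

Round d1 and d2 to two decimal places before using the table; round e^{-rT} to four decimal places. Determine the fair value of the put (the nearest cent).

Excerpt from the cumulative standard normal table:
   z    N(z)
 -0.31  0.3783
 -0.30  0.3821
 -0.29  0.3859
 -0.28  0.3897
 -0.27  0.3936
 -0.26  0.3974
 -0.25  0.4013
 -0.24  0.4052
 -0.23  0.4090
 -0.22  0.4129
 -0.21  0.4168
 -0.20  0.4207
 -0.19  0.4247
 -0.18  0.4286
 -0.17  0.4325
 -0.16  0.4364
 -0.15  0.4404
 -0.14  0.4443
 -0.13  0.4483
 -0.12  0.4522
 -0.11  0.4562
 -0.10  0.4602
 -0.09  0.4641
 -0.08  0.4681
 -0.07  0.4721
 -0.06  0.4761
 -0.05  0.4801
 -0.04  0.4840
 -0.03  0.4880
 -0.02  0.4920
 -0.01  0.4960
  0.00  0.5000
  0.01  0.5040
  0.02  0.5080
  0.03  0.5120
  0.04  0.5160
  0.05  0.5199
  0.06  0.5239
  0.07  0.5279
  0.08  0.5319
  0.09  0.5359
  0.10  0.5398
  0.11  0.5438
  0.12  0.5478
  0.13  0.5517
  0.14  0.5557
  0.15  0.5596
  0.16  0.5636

T = 2;  σ√T = 0.4101
d₁ = [ln(320/340) + (0.044 + 0.29²/2)·2] / 0.4101 = [-0.0606 + 0.1721] / 0.4101 = 0.2718 ≈ 0.27
d₂ = d₁ − σ√T = 0.2718 − 0.4101 = -0.1383 ≈ -0.14
exp(−rT) = exp(−0.044·2) = 0.9158
P = 340·0.9158·N(0.14) − 320·N(-0.27) = 340·0.9158·0.5557 − 320·0.3936 = 173.0294 − 125.9520 = 47.0774

$47.08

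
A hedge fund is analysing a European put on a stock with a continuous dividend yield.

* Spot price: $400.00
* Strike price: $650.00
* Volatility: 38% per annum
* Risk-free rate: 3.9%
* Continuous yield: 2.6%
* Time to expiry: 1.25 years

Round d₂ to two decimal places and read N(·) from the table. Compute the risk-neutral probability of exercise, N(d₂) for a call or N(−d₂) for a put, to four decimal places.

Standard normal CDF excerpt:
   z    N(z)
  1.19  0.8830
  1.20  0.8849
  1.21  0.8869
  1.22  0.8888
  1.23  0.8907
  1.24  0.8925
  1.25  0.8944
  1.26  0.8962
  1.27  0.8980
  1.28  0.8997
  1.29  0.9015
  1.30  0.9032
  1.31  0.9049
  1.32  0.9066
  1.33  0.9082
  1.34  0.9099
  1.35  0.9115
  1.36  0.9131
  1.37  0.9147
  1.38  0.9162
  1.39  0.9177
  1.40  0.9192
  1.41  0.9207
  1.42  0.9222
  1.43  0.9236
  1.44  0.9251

σ√T = 0.38 × 1.1180 = 0.4249
d₁ = [ln(400/650) + (0.039 − 0.026 + ½·0.38²)·1.25] / (σ√T) = (-0.4855 + 0.1065) / 0.4249 = -0.8921 ≈ -0.89
d₂ = -0.8921 − 0.4249 = -1.3169 ≈ -1.32
Pr(exercise) under Q = N(−d₂) = N(1.32) = 0.9066

0.9066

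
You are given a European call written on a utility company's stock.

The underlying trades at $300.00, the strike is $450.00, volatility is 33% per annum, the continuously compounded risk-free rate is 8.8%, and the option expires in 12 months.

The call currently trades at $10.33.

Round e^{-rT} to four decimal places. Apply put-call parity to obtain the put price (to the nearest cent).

$122.44

exp(−rT) = exp(−0.088·1) = 0.9158
Put-call parity: C − P = S − K·e^(−rT) = 300 − 450·0.9158 = 300 − 412.1100 = -112.1100
P = C − (C − P) = 10.33 − (-112.1100) = 122.4400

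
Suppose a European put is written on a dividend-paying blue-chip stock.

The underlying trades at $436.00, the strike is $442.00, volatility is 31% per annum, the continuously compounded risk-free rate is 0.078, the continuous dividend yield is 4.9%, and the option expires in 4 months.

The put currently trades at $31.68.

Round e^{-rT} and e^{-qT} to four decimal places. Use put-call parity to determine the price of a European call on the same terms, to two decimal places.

$29.98

exp(−qT) = exp(−0.049·0.3333) = 0.9838;  exp(−rT) = exp(−0.078·0.3333) = 0.9743
Put-call parity: C − P = S·e^(−qT) − K·e^(−rT) = 436·0.9838 − 442·0.9743 = 428.9368 − 430.6406 = -1.7038
C = P + (C − P) = 31.68 + (-1.7038) = 29.9762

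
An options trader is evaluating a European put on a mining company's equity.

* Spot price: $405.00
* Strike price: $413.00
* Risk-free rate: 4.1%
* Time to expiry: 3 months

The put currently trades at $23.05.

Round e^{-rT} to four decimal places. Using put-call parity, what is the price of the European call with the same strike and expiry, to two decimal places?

$19.26

e^(−rT) = e^(−0.041·0.25) = 0.9898
Put-call parity: C − P = S − K·e^(−rT) = 405 − 413·0.9898 = 405 − 408.7874 = -3.7874
C = P + (C − P) = 23.05 + (-3.7874) = 19.2626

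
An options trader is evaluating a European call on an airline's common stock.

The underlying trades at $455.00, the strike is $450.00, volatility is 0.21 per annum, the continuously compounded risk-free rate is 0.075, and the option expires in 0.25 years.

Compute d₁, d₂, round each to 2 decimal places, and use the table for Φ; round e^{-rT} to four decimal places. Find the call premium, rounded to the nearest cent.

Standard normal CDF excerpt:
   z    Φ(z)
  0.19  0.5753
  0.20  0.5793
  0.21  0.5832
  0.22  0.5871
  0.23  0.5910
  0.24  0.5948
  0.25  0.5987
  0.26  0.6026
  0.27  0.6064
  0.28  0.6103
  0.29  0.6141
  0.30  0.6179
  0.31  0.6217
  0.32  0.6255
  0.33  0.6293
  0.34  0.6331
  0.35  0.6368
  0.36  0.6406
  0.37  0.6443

$27.06

σ√T = 0.21·√0.25 = 0.1050
d₁ = [ln(455/450) + (0.075 + 0.21²/2)·0.25] / 0.1050 = [0.0110 + 0.0243] / 0.1050 = 0.3363 which rounds to 0.34
d₂ = d₁ − σ√T = 0.3363 − 0.1050 = 0.2313 which rounds to 0.23
exp(−rT) = exp(−0.075·0.25) = 0.9814
N(d₁) = N(0.34) = 0.6331;  N(d₂) = N(0.23) = 0.5910
C = 455·0.6331 − 450·0.9814·0.5910 = 288.0605 − 261.0033 = 27.0572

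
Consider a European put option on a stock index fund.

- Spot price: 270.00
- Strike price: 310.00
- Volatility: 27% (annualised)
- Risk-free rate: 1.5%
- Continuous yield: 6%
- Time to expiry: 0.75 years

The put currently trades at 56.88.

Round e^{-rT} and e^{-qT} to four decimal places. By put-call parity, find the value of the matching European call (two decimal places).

e^(−qT) = e^(−0.06·0.75) = 0.9560;  e^(−rT) = e^(−0.015·0.75) = 0.9888
Put-call parity: C − P = S·e^(−qT) − K·e^(−rT) = 270·0.9560 − 310·0.9888 = 258.1200 − 306.5280 = -48.4080
C = P + (C − P) = 56.88 + (-48.4080) = 8.4720

8.47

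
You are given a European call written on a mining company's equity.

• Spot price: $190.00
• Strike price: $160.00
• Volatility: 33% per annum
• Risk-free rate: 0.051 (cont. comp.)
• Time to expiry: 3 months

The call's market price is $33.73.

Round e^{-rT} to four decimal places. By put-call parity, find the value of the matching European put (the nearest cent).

exp(−rT) = exp(−0.051·0.25) = 0.9873
Put-call parity: C − P = S − K·e^(−rT) = 190 − 160·0.9873 = 190 − 157.9680 = 32.0320
P = C − (C − P) = 33.73 − (32.0320) = 1.6980

$1.70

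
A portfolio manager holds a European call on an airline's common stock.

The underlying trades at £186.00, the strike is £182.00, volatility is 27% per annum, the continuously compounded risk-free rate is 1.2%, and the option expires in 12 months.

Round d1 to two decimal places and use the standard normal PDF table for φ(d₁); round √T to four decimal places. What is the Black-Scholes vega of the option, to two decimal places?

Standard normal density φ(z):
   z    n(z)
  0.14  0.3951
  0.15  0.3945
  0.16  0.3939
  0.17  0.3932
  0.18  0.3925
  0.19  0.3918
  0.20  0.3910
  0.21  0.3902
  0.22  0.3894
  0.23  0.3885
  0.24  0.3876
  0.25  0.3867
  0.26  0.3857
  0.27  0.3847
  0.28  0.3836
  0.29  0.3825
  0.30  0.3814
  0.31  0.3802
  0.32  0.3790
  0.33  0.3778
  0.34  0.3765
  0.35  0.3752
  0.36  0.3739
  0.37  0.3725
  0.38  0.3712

σ√T = 0.27 × 1.0000 = 0.2700
d₁ = [ln(186/182) + (0.012 + 0.27²/2)·1] / 0.2700 = [0.0217 + 0.0485] / 0.2700 = 0.2600 → 0.26
√T = √1 = 1.0000
φ(d₁) = φ(0.26) = 0.3857
vega = S·φ(d₁)·√T = 186·0.3857·1.0000 = 71.7402
(Call and put vega coincide under Black-Scholes.)

71.74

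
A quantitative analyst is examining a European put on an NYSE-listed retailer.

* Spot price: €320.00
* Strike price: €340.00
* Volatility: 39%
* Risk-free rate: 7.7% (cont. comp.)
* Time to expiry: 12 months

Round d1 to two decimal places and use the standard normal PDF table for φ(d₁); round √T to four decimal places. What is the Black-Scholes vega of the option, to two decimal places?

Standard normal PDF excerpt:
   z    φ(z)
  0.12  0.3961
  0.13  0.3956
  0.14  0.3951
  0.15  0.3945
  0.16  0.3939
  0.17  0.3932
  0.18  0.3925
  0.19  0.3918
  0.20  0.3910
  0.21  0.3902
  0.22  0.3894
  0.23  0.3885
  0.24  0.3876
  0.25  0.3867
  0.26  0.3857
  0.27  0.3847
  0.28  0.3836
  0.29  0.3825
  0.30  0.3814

124.03

σ√T = 0.39·√1 = 0.3900
d₁ = [ln(320/340) + (0.077 + 0.39²/2)·1] / 0.3900 = [-0.0606 + 0.1531] / 0.3900 = 0.2370 ⇒ 0.24
√T = √1 = 1.0000
φ(d₁) = φ(0.24) = 0.3876
vega = S·φ(d₁)·√T = 320·0.3876·1.0000 = 124.0320
(Vega is the same for a European call and put with the same parameters.)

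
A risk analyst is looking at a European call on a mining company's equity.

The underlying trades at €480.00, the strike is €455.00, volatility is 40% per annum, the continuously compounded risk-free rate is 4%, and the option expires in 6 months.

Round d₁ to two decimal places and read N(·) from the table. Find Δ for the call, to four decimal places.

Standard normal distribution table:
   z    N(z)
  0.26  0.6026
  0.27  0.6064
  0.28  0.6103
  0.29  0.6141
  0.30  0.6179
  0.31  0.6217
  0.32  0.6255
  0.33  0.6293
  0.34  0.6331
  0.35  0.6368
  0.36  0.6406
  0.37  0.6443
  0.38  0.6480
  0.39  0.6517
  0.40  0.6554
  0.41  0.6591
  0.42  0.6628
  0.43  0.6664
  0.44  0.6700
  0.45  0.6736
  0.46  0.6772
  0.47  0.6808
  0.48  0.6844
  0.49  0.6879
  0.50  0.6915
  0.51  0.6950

σ√T = 0.4·√0.5 = 0.2828
d₁ = [ln(480/455) + (0.04 + ½·0.4²)·0.5] / (σ√T) = (0.0535 + 0.0600) / 0.2828 = 0.4012 which rounds to 0.40
N(d₁) = N(0.40) = 0.6554
Δ_call = N(d₁) = 0.6554

0.6554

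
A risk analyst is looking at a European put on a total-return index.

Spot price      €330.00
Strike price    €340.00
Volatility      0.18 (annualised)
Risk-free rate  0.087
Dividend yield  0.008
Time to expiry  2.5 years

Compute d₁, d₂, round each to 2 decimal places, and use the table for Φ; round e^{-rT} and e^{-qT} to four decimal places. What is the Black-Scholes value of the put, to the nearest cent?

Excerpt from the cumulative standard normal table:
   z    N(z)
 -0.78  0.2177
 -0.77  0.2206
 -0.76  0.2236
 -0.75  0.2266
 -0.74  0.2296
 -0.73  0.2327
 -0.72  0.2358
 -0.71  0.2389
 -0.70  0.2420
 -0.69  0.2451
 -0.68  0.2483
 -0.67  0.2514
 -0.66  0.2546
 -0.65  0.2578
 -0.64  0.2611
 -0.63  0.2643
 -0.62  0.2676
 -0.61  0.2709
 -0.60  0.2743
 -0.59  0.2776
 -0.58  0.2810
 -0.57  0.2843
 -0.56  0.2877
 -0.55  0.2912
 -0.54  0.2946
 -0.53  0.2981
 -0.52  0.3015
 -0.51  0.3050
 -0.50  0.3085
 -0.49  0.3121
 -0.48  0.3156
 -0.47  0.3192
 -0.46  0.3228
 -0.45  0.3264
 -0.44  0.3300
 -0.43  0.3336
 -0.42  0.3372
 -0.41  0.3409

€14.01

T = 2.5;  σ√T = 0.2846
d₁ = [ln(330/340) + (0.087 − 0.008 + 0.18²/2)·2.5] / 0.2846 = [-0.0299 + 0.2380] / 0.2846 = 0.7314 ≈ 0.73
d₂ = d₁ − σ√T = 0.7314 − 0.2846 = 0.4467 ≈ 0.45
e^(−qT) = e^(−0.008·2.5) = 0.9802;  e^(−rT) = e^(−0.087·2.5) = 0.8045
N(−d₂) = N(-0.45) = 0.3264;  N(−d₁) = N(-0.73) = 0.2327
P = 340·0.8045·0.3264 − 330·0.9802·0.2327 = 89.2802 − 75.2705 = 14.0097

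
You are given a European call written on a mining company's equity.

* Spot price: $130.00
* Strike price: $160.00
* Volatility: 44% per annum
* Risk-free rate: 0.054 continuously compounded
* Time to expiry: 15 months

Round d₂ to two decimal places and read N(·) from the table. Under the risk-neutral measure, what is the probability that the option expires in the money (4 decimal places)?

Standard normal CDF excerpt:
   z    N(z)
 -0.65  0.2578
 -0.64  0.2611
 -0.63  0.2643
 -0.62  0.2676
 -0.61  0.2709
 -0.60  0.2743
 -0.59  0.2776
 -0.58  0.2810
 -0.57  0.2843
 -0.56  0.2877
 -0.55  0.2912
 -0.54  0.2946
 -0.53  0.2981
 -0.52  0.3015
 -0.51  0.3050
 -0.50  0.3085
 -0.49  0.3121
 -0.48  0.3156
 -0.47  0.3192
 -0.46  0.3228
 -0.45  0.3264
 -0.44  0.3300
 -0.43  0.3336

T = 1.25;  σ√T = 0.4919
d₁ = [ln(130/160) + (0.054 + 0.44²/2)·1.25] / 0.4919 = [-0.2076 + 0.1885] / 0.4919 = -0.0389 ≈ -0.04
d₂ = d₁ − σ√T = -0.0389 − 0.4919 = -0.5308 ≈ -0.53
Risk-neutral Pr[S_T > K] = N(d₂) = N(-0.53) = 0.2981

0.2981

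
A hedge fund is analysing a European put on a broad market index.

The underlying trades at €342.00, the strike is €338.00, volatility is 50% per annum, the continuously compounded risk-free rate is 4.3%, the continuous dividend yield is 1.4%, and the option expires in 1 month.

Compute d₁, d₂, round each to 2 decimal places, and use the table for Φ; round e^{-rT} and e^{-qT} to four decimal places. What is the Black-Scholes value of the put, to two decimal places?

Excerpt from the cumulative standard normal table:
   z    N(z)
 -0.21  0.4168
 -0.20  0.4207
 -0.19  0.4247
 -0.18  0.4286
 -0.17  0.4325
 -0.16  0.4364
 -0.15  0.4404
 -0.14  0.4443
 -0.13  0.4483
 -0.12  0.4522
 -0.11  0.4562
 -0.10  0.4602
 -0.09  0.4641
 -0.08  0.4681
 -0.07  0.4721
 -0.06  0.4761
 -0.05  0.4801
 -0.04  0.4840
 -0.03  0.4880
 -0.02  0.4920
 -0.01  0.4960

σ√T = 0.5 × 0.2887 = 0.1443
d₁ = [ln(342/338) + (0.043 − 0.014 + 0.5²/2)·0.08333] / 0.1443 = [0.0118 + 0.0128] / 0.1443 = 0.1704 ≈ 0.17
d₂ = d₁ − σ√T = 0.1704 − 0.1443 = 0.0261 ≈ 0.03
e^(−qT) = e^(−0.014·0.08333) = 0.9988;  e^(−rT) = e^(−0.043·0.08333) = 0.9964
P = 338·0.9964·N(-0.03) − 342·0.9988·N(-0.17) = 338·0.9964·0.4880 − 342·0.9988·0.4325 = 164.3502 − 147.7375 = 16.6127

€16.61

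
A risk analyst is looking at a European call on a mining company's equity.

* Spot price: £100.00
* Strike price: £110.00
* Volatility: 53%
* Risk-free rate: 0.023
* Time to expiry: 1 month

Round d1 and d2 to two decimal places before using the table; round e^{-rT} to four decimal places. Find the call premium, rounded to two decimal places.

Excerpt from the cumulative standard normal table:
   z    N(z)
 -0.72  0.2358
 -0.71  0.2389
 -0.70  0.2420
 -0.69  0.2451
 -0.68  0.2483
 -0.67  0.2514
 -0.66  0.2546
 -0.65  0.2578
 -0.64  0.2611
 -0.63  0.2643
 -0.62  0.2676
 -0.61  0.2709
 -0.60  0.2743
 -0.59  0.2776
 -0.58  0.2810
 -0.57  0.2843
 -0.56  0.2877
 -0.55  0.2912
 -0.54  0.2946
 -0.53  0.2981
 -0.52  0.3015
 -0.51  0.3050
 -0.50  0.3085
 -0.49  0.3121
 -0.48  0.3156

£2.90

σ√T = 0.53 × 0.2887 = 0.1530
d₁ = [ln(100/110) + (0.023 + 0.53²/2)·0.08333] / 0.1530 = [-0.0953 + 0.0136] / 0.1530 = -0.5339 ≈ -0.53
d₂ = d₁ − σ√T = -0.5339 − 0.1530 = -0.6869 ≈ -0.69
e^(−rT) = e^(−0.023·0.08333) = 0.9981
N(d₁) = N(-0.53) = 0.2981;  N(d₂) = N(-0.69) = 0.2451
C = 100·0.2981 − 110·0.9981·0.2451 = 29.8100 − 26.9098 = 2.9002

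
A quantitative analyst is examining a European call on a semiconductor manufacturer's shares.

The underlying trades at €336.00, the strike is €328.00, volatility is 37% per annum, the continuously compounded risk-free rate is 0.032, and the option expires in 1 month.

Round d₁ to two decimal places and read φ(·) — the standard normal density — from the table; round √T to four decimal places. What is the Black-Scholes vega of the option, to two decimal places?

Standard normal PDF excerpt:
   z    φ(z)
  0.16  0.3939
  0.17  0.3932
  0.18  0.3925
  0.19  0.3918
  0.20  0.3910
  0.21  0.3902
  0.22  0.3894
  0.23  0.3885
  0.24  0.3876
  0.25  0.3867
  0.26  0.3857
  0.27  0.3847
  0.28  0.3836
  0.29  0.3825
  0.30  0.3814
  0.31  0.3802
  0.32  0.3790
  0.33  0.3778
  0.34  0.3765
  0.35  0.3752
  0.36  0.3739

37.00

σ√T = 0.37·√0.08333 = 0.1068
d₁ = [ln(336/328) + (0.032 + 0.37²/2)·0.08333] / 0.1068 = [0.0241 + 0.0084] / 0.1068 = 0.3040 ≈ 0.30
√T = √0.08333 = 0.2887
φ(d₁) = φ(0.30) = 0.3814
vega = S·φ(d₁)·√T = 336·0.3814·0.2887 = 36.9970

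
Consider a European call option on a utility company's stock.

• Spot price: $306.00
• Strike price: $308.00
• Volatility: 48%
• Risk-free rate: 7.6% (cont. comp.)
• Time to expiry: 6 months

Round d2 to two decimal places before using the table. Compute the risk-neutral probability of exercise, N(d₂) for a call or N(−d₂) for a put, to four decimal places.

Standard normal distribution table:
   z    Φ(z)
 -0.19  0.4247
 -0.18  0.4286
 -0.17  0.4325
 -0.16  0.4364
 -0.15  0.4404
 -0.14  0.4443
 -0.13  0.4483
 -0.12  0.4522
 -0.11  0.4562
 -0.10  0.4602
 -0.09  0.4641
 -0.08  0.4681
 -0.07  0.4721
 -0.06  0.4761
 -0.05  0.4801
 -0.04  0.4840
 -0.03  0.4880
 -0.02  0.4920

0.4681

T = 0.5;  σ√T = 0.3394
d₁ = [ln(306/308) + (0.076 + 0.48²/2)·0.5] / 0.3394 = [-0.0065 + 0.0956] / 0.3394 = 0.2625 ⇒ 0.26
d₂ = d₁ − σ√T = 0.2625 − 0.3394 = -0.0769 ⇒ -0.08
Pr(exercise) under Q = N(d₂) = 0.4681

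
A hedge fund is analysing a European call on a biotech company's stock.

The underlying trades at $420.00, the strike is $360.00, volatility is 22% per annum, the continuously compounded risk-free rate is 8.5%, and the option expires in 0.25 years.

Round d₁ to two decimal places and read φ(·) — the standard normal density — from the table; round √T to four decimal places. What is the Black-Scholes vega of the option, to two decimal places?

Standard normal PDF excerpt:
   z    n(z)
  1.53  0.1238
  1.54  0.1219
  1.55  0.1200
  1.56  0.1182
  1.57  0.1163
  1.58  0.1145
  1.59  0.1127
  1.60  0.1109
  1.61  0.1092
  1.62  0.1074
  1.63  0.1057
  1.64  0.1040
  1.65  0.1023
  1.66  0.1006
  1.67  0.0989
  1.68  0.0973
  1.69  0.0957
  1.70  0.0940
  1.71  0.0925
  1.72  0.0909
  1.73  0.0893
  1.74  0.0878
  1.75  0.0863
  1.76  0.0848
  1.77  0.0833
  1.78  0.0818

21.48

σ√T = 0.22 × 0.5000 = 0.1100
d₁ = [ln(420/360) + (0.085 + ½·0.22²)·0.25] / (σ√T) = (0.1542 + 0.0273) / 0.1100 = 1.6496 which rounds to 1.65
√T = √0.25 = 0.5000
φ(d₁) = φ(1.65) = 0.1023
vega = S·φ(d₁)·√T = 420·0.1023·0.5000 = 21.4830
(Vega is the same for a European call and put with the same parameters.)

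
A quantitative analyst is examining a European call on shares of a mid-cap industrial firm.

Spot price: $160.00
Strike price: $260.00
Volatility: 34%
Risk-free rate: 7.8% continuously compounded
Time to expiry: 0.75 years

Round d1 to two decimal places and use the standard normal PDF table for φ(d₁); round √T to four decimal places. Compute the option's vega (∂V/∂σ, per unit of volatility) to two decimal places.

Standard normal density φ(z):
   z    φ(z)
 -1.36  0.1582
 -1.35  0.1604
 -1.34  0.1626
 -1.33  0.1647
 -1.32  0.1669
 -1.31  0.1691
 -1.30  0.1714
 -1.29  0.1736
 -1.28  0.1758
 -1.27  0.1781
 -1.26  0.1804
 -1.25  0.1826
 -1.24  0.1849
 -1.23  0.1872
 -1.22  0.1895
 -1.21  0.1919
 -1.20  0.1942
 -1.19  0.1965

23.75

σ√T = 0.34 × 0.8660 = 0.2944
d₁ = [ln(160/260) + (0.078 + 0.34²/2)·0.75] / 0.2944 = [-0.4855 + 0.1018] / 0.2944 = -1.3030 → -1.30
√T = √0.75 = 0.8660
φ(d₁) = φ(-1.30) = 0.1714
vega = S·φ(d₁)·√T = 160·0.1714·0.8660 = 23.7492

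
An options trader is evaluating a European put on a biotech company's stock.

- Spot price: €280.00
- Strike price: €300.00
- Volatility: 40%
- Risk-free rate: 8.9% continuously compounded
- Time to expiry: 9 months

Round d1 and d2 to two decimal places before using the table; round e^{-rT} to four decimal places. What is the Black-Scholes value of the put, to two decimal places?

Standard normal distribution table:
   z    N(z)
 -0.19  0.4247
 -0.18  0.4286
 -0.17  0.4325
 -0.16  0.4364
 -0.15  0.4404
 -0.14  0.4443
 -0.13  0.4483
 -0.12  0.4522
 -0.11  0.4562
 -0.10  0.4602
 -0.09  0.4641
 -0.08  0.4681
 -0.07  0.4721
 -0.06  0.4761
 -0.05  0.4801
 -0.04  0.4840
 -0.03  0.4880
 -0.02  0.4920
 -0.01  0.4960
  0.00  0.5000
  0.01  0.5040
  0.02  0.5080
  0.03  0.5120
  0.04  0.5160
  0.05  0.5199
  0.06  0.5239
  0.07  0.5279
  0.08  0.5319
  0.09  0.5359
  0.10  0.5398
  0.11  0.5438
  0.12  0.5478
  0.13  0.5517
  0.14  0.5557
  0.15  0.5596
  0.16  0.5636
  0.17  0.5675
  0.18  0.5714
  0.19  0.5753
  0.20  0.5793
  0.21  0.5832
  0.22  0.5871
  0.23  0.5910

€39.25

σ√T = 0.4·√0.75 = 0.3464
d₁ = [ln(280/300) + (0.089 + ½·0.4²)·0.75] / (σ√T) = (-0.0690 + 0.1268) / 0.3464 = 0.1667 which rounds to 0.17
d₂ = 0.1667 − 0.3464 = -0.1797 which rounds to -0.18
e^(−rT) = e^(−0.089·0.75) = 0.9354
N(−d₂) = N(0.18) = 0.5714;  N(−d₁) = N(-0.17) = 0.4325
P = 300·0.9354·0.5714 − 280·0.4325 = 160.3463 − 121.1000 = 39.2463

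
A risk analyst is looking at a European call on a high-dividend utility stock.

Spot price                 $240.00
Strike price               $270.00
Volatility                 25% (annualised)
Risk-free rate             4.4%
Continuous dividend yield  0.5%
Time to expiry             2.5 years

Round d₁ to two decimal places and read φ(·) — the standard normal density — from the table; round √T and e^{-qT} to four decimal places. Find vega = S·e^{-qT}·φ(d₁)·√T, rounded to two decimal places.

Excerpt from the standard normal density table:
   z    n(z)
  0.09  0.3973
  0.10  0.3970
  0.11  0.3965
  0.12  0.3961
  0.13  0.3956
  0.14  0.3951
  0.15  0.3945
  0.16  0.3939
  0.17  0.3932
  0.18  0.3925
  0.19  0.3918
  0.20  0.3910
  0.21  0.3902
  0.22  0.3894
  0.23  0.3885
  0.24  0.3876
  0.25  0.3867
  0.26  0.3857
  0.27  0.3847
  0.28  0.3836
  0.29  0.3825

T = 2.5;  σ√T = 0.3953
d₁ = [ln(240/270) + (0.044 − 0.005 + 0.25²/2)·2.5] / 0.3953 = [-0.1178 + 0.1756] / 0.3953 = 0.1463 ≈ 0.15
√T = √2.5 = 1.5811
φ(d₁) = φ(0.15) = 0.3945
exp(−qT) = exp(−0.005·2.5) = 0.9876
vega = S·exp(−qT)·φ(d₁)·√T = 240·0.9876·0.3945·1.5811 = 147.8423
(Vega is the same for a European call and put with the same parameters.)

147.84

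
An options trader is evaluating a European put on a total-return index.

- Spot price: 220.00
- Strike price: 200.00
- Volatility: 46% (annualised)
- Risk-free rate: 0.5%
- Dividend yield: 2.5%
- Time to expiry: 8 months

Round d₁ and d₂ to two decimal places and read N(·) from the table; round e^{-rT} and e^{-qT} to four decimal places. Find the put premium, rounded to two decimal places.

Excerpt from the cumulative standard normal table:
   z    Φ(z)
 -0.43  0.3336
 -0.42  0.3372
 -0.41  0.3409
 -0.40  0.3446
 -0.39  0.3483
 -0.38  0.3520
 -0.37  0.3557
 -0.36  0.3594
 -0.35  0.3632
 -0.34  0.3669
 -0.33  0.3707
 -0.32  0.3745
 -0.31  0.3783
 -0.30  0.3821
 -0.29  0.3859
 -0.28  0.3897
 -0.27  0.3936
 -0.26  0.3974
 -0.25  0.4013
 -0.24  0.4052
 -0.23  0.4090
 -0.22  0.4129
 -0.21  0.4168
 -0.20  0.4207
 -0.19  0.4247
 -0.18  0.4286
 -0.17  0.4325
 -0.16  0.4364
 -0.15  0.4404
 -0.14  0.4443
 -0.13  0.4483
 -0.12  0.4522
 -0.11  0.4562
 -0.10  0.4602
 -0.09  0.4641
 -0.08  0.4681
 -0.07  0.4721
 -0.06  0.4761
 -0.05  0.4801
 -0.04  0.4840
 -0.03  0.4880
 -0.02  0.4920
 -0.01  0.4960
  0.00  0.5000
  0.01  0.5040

23.52

σ√T = 0.46 × 0.8165 = 0.3756
d₁ = [ln(220/200) + (0.005 − 0.025 + ½·0.46²)·0.6667] / (σ√T) = (0.0953 + 0.0572) / 0.3756 = 0.4061 ⇒ 0.41
d₂ = 0.4061 − 0.3756 = 0.0305 ⇒ 0.03
exp(−qT) = exp(−0.025·0.6667) = 0.9835;  exp(−rT) = exp(−0.005·0.6667) = 0.9967
P = 200·0.9967·N(-0.03) − 220·0.9835·N(-0.41) = 200·0.9967·0.4880 − 220·0.9835·0.3409 = 97.2779 − 73.7605 = 23.5174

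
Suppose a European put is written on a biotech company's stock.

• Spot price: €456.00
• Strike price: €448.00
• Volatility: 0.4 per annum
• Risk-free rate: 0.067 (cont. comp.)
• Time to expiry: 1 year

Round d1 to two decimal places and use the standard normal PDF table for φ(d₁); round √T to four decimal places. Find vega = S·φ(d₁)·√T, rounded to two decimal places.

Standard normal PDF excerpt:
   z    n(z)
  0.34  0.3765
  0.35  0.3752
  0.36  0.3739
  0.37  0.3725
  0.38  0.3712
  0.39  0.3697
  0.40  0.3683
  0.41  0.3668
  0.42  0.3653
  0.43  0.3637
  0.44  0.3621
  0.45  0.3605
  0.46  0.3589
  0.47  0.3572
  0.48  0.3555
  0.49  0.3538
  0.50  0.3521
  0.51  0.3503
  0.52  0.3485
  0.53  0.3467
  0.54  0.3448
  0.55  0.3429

167.26

T = 1;  σ√T = 0.4000
d₁ = [ln(456/448) + (0.067 + 0.4²/2)·1] / 0.4000 = [0.0177 + 0.1470] / 0.4000 = 0.4117 ⇒ 0.41
√T = √1 = 1.0000
φ(d₁) = φ(0.41) = 0.3668
vega = S·φ(d₁)·√T = 456·0.3668·1.0000 = 167.2608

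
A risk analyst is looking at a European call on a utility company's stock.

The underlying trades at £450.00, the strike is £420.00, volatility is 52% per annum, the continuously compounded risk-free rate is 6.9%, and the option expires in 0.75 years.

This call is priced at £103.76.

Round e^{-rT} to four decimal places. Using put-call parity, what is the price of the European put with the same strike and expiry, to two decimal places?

£52.59

exp(−rT) = exp(−0.069·0.75) = 0.9496
Put-call parity: C − P = S − K·e^(−rT) = 450 − 420·0.9496 = 450 − 398.8320 = 51.1680
P = C − (C − P) = 103.76 − (51.1680) = 52.5920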